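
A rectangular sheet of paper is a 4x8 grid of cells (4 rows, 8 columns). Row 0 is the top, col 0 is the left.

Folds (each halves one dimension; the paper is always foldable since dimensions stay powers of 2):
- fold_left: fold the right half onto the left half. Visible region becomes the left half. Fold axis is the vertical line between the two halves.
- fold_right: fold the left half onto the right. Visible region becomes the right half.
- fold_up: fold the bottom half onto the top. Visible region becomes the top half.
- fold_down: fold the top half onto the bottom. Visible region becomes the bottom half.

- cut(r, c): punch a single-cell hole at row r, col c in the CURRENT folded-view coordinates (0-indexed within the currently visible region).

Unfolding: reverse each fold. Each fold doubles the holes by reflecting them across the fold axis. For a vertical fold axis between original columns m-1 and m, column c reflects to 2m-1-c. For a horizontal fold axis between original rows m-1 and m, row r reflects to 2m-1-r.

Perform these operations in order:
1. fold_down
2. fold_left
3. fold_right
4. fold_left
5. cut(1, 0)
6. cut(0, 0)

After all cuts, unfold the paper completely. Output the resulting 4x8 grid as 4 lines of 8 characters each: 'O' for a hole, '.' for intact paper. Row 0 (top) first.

Op 1 fold_down: fold axis h@2; visible region now rows[2,4) x cols[0,8) = 2x8
Op 2 fold_left: fold axis v@4; visible region now rows[2,4) x cols[0,4) = 2x4
Op 3 fold_right: fold axis v@2; visible region now rows[2,4) x cols[2,4) = 2x2
Op 4 fold_left: fold axis v@3; visible region now rows[2,4) x cols[2,3) = 2x1
Op 5 cut(1, 0): punch at orig (3,2); cuts so far [(3, 2)]; region rows[2,4) x cols[2,3) = 2x1
Op 6 cut(0, 0): punch at orig (2,2); cuts so far [(2, 2), (3, 2)]; region rows[2,4) x cols[2,3) = 2x1
Unfold 1 (reflect across v@3): 4 holes -> [(2, 2), (2, 3), (3, 2), (3, 3)]
Unfold 2 (reflect across v@2): 8 holes -> [(2, 0), (2, 1), (2, 2), (2, 3), (3, 0), (3, 1), (3, 2), (3, 3)]
Unfold 3 (reflect across v@4): 16 holes -> [(2, 0), (2, 1), (2, 2), (2, 3), (2, 4), (2, 5), (2, 6), (2, 7), (3, 0), (3, 1), (3, 2), (3, 3), (3, 4), (3, 5), (3, 6), (3, 7)]
Unfold 4 (reflect across h@2): 32 holes -> [(0, 0), (0, 1), (0, 2), (0, 3), (0, 4), (0, 5), (0, 6), (0, 7), (1, 0), (1, 1), (1, 2), (1, 3), (1, 4), (1, 5), (1, 6), (1, 7), (2, 0), (2, 1), (2, 2), (2, 3), (2, 4), (2, 5), (2, 6), (2, 7), (3, 0), (3, 1), (3, 2), (3, 3), (3, 4), (3, 5), (3, 6), (3, 7)]

Answer: OOOOOOOO
OOOOOOOO
OOOOOOOO
OOOOOOOO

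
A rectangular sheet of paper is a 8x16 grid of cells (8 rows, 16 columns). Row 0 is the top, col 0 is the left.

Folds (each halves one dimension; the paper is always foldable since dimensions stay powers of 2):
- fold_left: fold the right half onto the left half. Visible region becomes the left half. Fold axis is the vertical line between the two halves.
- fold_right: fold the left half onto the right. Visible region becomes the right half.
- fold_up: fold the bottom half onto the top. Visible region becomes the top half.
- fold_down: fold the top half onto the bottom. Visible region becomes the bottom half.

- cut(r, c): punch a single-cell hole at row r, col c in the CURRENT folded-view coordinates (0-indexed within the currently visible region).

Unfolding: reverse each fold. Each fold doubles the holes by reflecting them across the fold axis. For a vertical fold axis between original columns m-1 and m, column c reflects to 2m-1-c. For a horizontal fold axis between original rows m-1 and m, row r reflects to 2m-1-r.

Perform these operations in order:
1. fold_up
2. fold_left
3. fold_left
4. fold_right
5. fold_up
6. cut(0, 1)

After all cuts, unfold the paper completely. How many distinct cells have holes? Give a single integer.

Op 1 fold_up: fold axis h@4; visible region now rows[0,4) x cols[0,16) = 4x16
Op 2 fold_left: fold axis v@8; visible region now rows[0,4) x cols[0,8) = 4x8
Op 3 fold_left: fold axis v@4; visible region now rows[0,4) x cols[0,4) = 4x4
Op 4 fold_right: fold axis v@2; visible region now rows[0,4) x cols[2,4) = 4x2
Op 5 fold_up: fold axis h@2; visible region now rows[0,2) x cols[2,4) = 2x2
Op 6 cut(0, 1): punch at orig (0,3); cuts so far [(0, 3)]; region rows[0,2) x cols[2,4) = 2x2
Unfold 1 (reflect across h@2): 2 holes -> [(0, 3), (3, 3)]
Unfold 2 (reflect across v@2): 4 holes -> [(0, 0), (0, 3), (3, 0), (3, 3)]
Unfold 3 (reflect across v@4): 8 holes -> [(0, 0), (0, 3), (0, 4), (0, 7), (3, 0), (3, 3), (3, 4), (3, 7)]
Unfold 4 (reflect across v@8): 16 holes -> [(0, 0), (0, 3), (0, 4), (0, 7), (0, 8), (0, 11), (0, 12), (0, 15), (3, 0), (3, 3), (3, 4), (3, 7), (3, 8), (3, 11), (3, 12), (3, 15)]
Unfold 5 (reflect across h@4): 32 holes -> [(0, 0), (0, 3), (0, 4), (0, 7), (0, 8), (0, 11), (0, 12), (0, 15), (3, 0), (3, 3), (3, 4), (3, 7), (3, 8), (3, 11), (3, 12), (3, 15), (4, 0), (4, 3), (4, 4), (4, 7), (4, 8), (4, 11), (4, 12), (4, 15), (7, 0), (7, 3), (7, 4), (7, 7), (7, 8), (7, 11), (7, 12), (7, 15)]

Answer: 32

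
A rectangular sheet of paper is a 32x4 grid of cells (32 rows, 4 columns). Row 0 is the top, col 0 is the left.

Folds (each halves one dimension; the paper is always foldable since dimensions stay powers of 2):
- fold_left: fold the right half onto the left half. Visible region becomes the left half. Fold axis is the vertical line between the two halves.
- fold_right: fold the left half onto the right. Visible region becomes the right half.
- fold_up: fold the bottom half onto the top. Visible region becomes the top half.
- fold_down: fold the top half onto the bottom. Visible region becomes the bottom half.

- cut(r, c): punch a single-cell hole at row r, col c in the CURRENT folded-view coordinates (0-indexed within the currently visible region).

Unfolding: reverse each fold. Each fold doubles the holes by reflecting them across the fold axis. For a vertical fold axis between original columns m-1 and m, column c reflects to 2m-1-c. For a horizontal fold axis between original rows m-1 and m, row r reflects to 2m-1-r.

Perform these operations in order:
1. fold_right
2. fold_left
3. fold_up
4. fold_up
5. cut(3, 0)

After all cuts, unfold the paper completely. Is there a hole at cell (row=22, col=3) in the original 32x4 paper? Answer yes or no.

Op 1 fold_right: fold axis v@2; visible region now rows[0,32) x cols[2,4) = 32x2
Op 2 fold_left: fold axis v@3; visible region now rows[0,32) x cols[2,3) = 32x1
Op 3 fold_up: fold axis h@16; visible region now rows[0,16) x cols[2,3) = 16x1
Op 4 fold_up: fold axis h@8; visible region now rows[0,8) x cols[2,3) = 8x1
Op 5 cut(3, 0): punch at orig (3,2); cuts so far [(3, 2)]; region rows[0,8) x cols[2,3) = 8x1
Unfold 1 (reflect across h@8): 2 holes -> [(3, 2), (12, 2)]
Unfold 2 (reflect across h@16): 4 holes -> [(3, 2), (12, 2), (19, 2), (28, 2)]
Unfold 3 (reflect across v@3): 8 holes -> [(3, 2), (3, 3), (12, 2), (12, 3), (19, 2), (19, 3), (28, 2), (28, 3)]
Unfold 4 (reflect across v@2): 16 holes -> [(3, 0), (3, 1), (3, 2), (3, 3), (12, 0), (12, 1), (12, 2), (12, 3), (19, 0), (19, 1), (19, 2), (19, 3), (28, 0), (28, 1), (28, 2), (28, 3)]
Holes: [(3, 0), (3, 1), (3, 2), (3, 3), (12, 0), (12, 1), (12, 2), (12, 3), (19, 0), (19, 1), (19, 2), (19, 3), (28, 0), (28, 1), (28, 2), (28, 3)]

Answer: no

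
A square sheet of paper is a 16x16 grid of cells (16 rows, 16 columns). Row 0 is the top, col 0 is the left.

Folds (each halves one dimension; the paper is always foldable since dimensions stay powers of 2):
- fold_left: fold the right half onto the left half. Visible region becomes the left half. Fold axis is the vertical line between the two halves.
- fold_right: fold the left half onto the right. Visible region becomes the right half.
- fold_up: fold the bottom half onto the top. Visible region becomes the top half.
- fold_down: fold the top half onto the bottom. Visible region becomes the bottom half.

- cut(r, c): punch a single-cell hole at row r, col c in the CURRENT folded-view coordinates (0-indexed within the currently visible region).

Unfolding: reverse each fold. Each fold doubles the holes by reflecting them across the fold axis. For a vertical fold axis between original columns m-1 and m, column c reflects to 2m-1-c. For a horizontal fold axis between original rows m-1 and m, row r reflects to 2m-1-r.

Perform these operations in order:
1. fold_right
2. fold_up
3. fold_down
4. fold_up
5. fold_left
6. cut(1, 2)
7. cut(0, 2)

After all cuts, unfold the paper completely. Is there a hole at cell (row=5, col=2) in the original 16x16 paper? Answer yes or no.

Answer: yes

Derivation:
Op 1 fold_right: fold axis v@8; visible region now rows[0,16) x cols[8,16) = 16x8
Op 2 fold_up: fold axis h@8; visible region now rows[0,8) x cols[8,16) = 8x8
Op 3 fold_down: fold axis h@4; visible region now rows[4,8) x cols[8,16) = 4x8
Op 4 fold_up: fold axis h@6; visible region now rows[4,6) x cols[8,16) = 2x8
Op 5 fold_left: fold axis v@12; visible region now rows[4,6) x cols[8,12) = 2x4
Op 6 cut(1, 2): punch at orig (5,10); cuts so far [(5, 10)]; region rows[4,6) x cols[8,12) = 2x4
Op 7 cut(0, 2): punch at orig (4,10); cuts so far [(4, 10), (5, 10)]; region rows[4,6) x cols[8,12) = 2x4
Unfold 1 (reflect across v@12): 4 holes -> [(4, 10), (4, 13), (5, 10), (5, 13)]
Unfold 2 (reflect across h@6): 8 holes -> [(4, 10), (4, 13), (5, 10), (5, 13), (6, 10), (6, 13), (7, 10), (7, 13)]
Unfold 3 (reflect across h@4): 16 holes -> [(0, 10), (0, 13), (1, 10), (1, 13), (2, 10), (2, 13), (3, 10), (3, 13), (4, 10), (4, 13), (5, 10), (5, 13), (6, 10), (6, 13), (7, 10), (7, 13)]
Unfold 4 (reflect across h@8): 32 holes -> [(0, 10), (0, 13), (1, 10), (1, 13), (2, 10), (2, 13), (3, 10), (3, 13), (4, 10), (4, 13), (5, 10), (5, 13), (6, 10), (6, 13), (7, 10), (7, 13), (8, 10), (8, 13), (9, 10), (9, 13), (10, 10), (10, 13), (11, 10), (11, 13), (12, 10), (12, 13), (13, 10), (13, 13), (14, 10), (14, 13), (15, 10), (15, 13)]
Unfold 5 (reflect across v@8): 64 holes -> [(0, 2), (0, 5), (0, 10), (0, 13), (1, 2), (1, 5), (1, 10), (1, 13), (2, 2), (2, 5), (2, 10), (2, 13), (3, 2), (3, 5), (3, 10), (3, 13), (4, 2), (4, 5), (4, 10), (4, 13), (5, 2), (5, 5), (5, 10), (5, 13), (6, 2), (6, 5), (6, 10), (6, 13), (7, 2), (7, 5), (7, 10), (7, 13), (8, 2), (8, 5), (8, 10), (8, 13), (9, 2), (9, 5), (9, 10), (9, 13), (10, 2), (10, 5), (10, 10), (10, 13), (11, 2), (11, 5), (11, 10), (11, 13), (12, 2), (12, 5), (12, 10), (12, 13), (13, 2), (13, 5), (13, 10), (13, 13), (14, 2), (14, 5), (14, 10), (14, 13), (15, 2), (15, 5), (15, 10), (15, 13)]
Holes: [(0, 2), (0, 5), (0, 10), (0, 13), (1, 2), (1, 5), (1, 10), (1, 13), (2, 2), (2, 5), (2, 10), (2, 13), (3, 2), (3, 5), (3, 10), (3, 13), (4, 2), (4, 5), (4, 10), (4, 13), (5, 2), (5, 5), (5, 10), (5, 13), (6, 2), (6, 5), (6, 10), (6, 13), (7, 2), (7, 5), (7, 10), (7, 13), (8, 2), (8, 5), (8, 10), (8, 13), (9, 2), (9, 5), (9, 10), (9, 13), (10, 2), (10, 5), (10, 10), (10, 13), (11, 2), (11, 5), (11, 10), (11, 13), (12, 2), (12, 5), (12, 10), (12, 13), (13, 2), (13, 5), (13, 10), (13, 13), (14, 2), (14, 5), (14, 10), (14, 13), (15, 2), (15, 5), (15, 10), (15, 13)]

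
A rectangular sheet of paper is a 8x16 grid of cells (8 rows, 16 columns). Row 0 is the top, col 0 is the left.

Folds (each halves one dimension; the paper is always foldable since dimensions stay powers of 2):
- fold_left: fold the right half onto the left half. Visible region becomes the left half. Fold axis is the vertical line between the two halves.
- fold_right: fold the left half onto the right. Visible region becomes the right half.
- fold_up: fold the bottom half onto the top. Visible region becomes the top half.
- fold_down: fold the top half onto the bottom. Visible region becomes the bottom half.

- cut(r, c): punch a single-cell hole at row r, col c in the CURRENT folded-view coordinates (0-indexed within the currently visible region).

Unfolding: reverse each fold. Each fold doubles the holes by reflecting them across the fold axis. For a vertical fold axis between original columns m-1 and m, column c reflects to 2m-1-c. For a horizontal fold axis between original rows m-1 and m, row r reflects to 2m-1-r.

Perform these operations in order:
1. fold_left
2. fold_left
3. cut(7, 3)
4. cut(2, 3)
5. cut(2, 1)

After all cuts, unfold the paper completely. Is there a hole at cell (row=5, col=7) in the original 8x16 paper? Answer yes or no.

Op 1 fold_left: fold axis v@8; visible region now rows[0,8) x cols[0,8) = 8x8
Op 2 fold_left: fold axis v@4; visible region now rows[0,8) x cols[0,4) = 8x4
Op 3 cut(7, 3): punch at orig (7,3); cuts so far [(7, 3)]; region rows[0,8) x cols[0,4) = 8x4
Op 4 cut(2, 3): punch at orig (2,3); cuts so far [(2, 3), (7, 3)]; region rows[0,8) x cols[0,4) = 8x4
Op 5 cut(2, 1): punch at orig (2,1); cuts so far [(2, 1), (2, 3), (7, 3)]; region rows[0,8) x cols[0,4) = 8x4
Unfold 1 (reflect across v@4): 6 holes -> [(2, 1), (2, 3), (2, 4), (2, 6), (7, 3), (7, 4)]
Unfold 2 (reflect across v@8): 12 holes -> [(2, 1), (2, 3), (2, 4), (2, 6), (2, 9), (2, 11), (2, 12), (2, 14), (7, 3), (7, 4), (7, 11), (7, 12)]
Holes: [(2, 1), (2, 3), (2, 4), (2, 6), (2, 9), (2, 11), (2, 12), (2, 14), (7, 3), (7, 4), (7, 11), (7, 12)]

Answer: no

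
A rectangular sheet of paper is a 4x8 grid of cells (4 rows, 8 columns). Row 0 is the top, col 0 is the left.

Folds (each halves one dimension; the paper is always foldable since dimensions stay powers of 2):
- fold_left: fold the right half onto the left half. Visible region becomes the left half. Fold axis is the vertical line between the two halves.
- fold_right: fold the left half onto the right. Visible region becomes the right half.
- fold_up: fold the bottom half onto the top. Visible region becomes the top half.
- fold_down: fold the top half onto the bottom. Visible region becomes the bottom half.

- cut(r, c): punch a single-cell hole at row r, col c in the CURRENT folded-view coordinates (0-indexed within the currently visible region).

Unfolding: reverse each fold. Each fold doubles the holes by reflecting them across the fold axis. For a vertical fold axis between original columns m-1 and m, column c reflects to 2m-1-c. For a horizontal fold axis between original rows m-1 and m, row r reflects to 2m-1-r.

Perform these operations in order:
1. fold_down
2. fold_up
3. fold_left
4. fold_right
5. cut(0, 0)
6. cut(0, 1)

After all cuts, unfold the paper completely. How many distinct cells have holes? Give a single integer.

Answer: 32

Derivation:
Op 1 fold_down: fold axis h@2; visible region now rows[2,4) x cols[0,8) = 2x8
Op 2 fold_up: fold axis h@3; visible region now rows[2,3) x cols[0,8) = 1x8
Op 3 fold_left: fold axis v@4; visible region now rows[2,3) x cols[0,4) = 1x4
Op 4 fold_right: fold axis v@2; visible region now rows[2,3) x cols[2,4) = 1x2
Op 5 cut(0, 0): punch at orig (2,2); cuts so far [(2, 2)]; region rows[2,3) x cols[2,4) = 1x2
Op 6 cut(0, 1): punch at orig (2,3); cuts so far [(2, 2), (2, 3)]; region rows[2,3) x cols[2,4) = 1x2
Unfold 1 (reflect across v@2): 4 holes -> [(2, 0), (2, 1), (2, 2), (2, 3)]
Unfold 2 (reflect across v@4): 8 holes -> [(2, 0), (2, 1), (2, 2), (2, 3), (2, 4), (2, 5), (2, 6), (2, 7)]
Unfold 3 (reflect across h@3): 16 holes -> [(2, 0), (2, 1), (2, 2), (2, 3), (2, 4), (2, 5), (2, 6), (2, 7), (3, 0), (3, 1), (3, 2), (3, 3), (3, 4), (3, 5), (3, 6), (3, 7)]
Unfold 4 (reflect across h@2): 32 holes -> [(0, 0), (0, 1), (0, 2), (0, 3), (0, 4), (0, 5), (0, 6), (0, 7), (1, 0), (1, 1), (1, 2), (1, 3), (1, 4), (1, 5), (1, 6), (1, 7), (2, 0), (2, 1), (2, 2), (2, 3), (2, 4), (2, 5), (2, 6), (2, 7), (3, 0), (3, 1), (3, 2), (3, 3), (3, 4), (3, 5), (3, 6), (3, 7)]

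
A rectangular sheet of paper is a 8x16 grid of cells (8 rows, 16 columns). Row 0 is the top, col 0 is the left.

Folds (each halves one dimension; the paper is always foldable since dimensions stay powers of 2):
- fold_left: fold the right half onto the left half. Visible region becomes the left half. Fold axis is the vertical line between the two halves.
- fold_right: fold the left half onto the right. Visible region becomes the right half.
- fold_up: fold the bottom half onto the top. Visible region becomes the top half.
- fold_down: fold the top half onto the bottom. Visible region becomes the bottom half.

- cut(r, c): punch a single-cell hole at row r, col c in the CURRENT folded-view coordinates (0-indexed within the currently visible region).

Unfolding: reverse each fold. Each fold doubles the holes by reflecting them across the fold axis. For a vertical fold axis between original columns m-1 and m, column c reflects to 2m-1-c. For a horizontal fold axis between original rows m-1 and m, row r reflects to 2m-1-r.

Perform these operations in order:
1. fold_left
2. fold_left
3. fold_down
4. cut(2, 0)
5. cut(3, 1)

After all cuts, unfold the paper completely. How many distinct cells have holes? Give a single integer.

Op 1 fold_left: fold axis v@8; visible region now rows[0,8) x cols[0,8) = 8x8
Op 2 fold_left: fold axis v@4; visible region now rows[0,8) x cols[0,4) = 8x4
Op 3 fold_down: fold axis h@4; visible region now rows[4,8) x cols[0,4) = 4x4
Op 4 cut(2, 0): punch at orig (6,0); cuts so far [(6, 0)]; region rows[4,8) x cols[0,4) = 4x4
Op 5 cut(3, 1): punch at orig (7,1); cuts so far [(6, 0), (7, 1)]; region rows[4,8) x cols[0,4) = 4x4
Unfold 1 (reflect across h@4): 4 holes -> [(0, 1), (1, 0), (6, 0), (7, 1)]
Unfold 2 (reflect across v@4): 8 holes -> [(0, 1), (0, 6), (1, 0), (1, 7), (6, 0), (6, 7), (7, 1), (7, 6)]
Unfold 3 (reflect across v@8): 16 holes -> [(0, 1), (0, 6), (0, 9), (0, 14), (1, 0), (1, 7), (1, 8), (1, 15), (6, 0), (6, 7), (6, 8), (6, 15), (7, 1), (7, 6), (7, 9), (7, 14)]

Answer: 16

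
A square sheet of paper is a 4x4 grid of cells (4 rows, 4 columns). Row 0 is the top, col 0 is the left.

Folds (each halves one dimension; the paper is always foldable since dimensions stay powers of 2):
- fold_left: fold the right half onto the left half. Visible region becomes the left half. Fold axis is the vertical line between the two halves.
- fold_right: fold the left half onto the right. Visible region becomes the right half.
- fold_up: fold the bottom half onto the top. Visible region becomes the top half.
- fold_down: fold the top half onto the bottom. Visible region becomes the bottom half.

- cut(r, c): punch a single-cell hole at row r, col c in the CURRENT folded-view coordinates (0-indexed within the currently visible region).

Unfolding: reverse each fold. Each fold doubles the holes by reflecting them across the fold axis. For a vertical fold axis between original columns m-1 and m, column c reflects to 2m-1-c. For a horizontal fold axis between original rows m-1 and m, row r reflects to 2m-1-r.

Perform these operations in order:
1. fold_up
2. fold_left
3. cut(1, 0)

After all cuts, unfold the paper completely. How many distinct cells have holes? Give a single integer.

Op 1 fold_up: fold axis h@2; visible region now rows[0,2) x cols[0,4) = 2x4
Op 2 fold_left: fold axis v@2; visible region now rows[0,2) x cols[0,2) = 2x2
Op 3 cut(1, 0): punch at orig (1,0); cuts so far [(1, 0)]; region rows[0,2) x cols[0,2) = 2x2
Unfold 1 (reflect across v@2): 2 holes -> [(1, 0), (1, 3)]
Unfold 2 (reflect across h@2): 4 holes -> [(1, 0), (1, 3), (2, 0), (2, 3)]

Answer: 4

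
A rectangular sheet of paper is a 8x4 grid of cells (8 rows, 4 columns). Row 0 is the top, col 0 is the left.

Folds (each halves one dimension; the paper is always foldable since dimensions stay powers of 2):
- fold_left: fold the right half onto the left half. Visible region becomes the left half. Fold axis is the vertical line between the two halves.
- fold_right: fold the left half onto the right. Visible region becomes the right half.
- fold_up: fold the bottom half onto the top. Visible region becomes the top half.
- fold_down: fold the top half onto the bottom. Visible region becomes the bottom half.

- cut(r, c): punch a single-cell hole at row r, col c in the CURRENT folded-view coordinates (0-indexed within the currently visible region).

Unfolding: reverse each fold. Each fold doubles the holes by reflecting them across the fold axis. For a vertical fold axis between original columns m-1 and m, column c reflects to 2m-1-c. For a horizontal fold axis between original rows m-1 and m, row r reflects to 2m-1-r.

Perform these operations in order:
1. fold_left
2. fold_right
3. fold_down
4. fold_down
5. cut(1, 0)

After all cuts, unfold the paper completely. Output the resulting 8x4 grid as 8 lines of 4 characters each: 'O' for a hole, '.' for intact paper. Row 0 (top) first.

Answer: OOOO
....
....
OOOO
OOOO
....
....
OOOO

Derivation:
Op 1 fold_left: fold axis v@2; visible region now rows[0,8) x cols[0,2) = 8x2
Op 2 fold_right: fold axis v@1; visible region now rows[0,8) x cols[1,2) = 8x1
Op 3 fold_down: fold axis h@4; visible region now rows[4,8) x cols[1,2) = 4x1
Op 4 fold_down: fold axis h@6; visible region now rows[6,8) x cols[1,2) = 2x1
Op 5 cut(1, 0): punch at orig (7,1); cuts so far [(7, 1)]; region rows[6,8) x cols[1,2) = 2x1
Unfold 1 (reflect across h@6): 2 holes -> [(4, 1), (7, 1)]
Unfold 2 (reflect across h@4): 4 holes -> [(0, 1), (3, 1), (4, 1), (7, 1)]
Unfold 3 (reflect across v@1): 8 holes -> [(0, 0), (0, 1), (3, 0), (3, 1), (4, 0), (4, 1), (7, 0), (7, 1)]
Unfold 4 (reflect across v@2): 16 holes -> [(0, 0), (0, 1), (0, 2), (0, 3), (3, 0), (3, 1), (3, 2), (3, 3), (4, 0), (4, 1), (4, 2), (4, 3), (7, 0), (7, 1), (7, 2), (7, 3)]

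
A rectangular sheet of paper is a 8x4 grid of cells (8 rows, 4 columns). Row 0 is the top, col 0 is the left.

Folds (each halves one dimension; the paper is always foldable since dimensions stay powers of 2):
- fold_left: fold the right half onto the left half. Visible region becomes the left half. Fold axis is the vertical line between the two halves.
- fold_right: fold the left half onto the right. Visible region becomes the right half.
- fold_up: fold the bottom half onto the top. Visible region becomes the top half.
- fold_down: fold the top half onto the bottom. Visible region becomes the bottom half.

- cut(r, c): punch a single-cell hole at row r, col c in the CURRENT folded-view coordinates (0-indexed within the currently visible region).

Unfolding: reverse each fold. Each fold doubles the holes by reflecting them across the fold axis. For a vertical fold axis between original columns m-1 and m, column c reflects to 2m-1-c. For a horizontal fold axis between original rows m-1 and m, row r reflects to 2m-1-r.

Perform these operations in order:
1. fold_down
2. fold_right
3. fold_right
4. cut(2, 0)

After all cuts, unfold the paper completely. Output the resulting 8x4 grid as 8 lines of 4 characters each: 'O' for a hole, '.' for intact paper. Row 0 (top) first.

Op 1 fold_down: fold axis h@4; visible region now rows[4,8) x cols[0,4) = 4x4
Op 2 fold_right: fold axis v@2; visible region now rows[4,8) x cols[2,4) = 4x2
Op 3 fold_right: fold axis v@3; visible region now rows[4,8) x cols[3,4) = 4x1
Op 4 cut(2, 0): punch at orig (6,3); cuts so far [(6, 3)]; region rows[4,8) x cols[3,4) = 4x1
Unfold 1 (reflect across v@3): 2 holes -> [(6, 2), (6, 3)]
Unfold 2 (reflect across v@2): 4 holes -> [(6, 0), (6, 1), (6, 2), (6, 3)]
Unfold 3 (reflect across h@4): 8 holes -> [(1, 0), (1, 1), (1, 2), (1, 3), (6, 0), (6, 1), (6, 2), (6, 3)]

Answer: ....
OOOO
....
....
....
....
OOOO
....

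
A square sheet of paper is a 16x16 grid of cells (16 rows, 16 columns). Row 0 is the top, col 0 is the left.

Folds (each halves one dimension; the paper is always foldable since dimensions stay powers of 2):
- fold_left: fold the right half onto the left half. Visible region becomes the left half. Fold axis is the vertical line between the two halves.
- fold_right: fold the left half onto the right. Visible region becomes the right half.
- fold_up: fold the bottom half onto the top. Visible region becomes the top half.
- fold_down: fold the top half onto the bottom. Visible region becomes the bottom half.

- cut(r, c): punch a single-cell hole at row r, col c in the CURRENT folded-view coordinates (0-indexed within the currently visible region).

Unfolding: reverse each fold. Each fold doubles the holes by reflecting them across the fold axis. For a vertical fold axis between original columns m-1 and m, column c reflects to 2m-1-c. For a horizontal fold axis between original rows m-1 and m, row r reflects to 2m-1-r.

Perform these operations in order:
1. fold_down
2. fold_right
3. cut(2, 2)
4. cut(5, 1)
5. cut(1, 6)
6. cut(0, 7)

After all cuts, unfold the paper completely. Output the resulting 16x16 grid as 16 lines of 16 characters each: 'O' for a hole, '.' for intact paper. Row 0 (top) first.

Answer: ................
................
......O..O......
................
................
.....O....O.....
.O............O.
O..............O
O..............O
.O............O.
.....O....O.....
................
................
......O..O......
................
................

Derivation:
Op 1 fold_down: fold axis h@8; visible region now rows[8,16) x cols[0,16) = 8x16
Op 2 fold_right: fold axis v@8; visible region now rows[8,16) x cols[8,16) = 8x8
Op 3 cut(2, 2): punch at orig (10,10); cuts so far [(10, 10)]; region rows[8,16) x cols[8,16) = 8x8
Op 4 cut(5, 1): punch at orig (13,9); cuts so far [(10, 10), (13, 9)]; region rows[8,16) x cols[8,16) = 8x8
Op 5 cut(1, 6): punch at orig (9,14); cuts so far [(9, 14), (10, 10), (13, 9)]; region rows[8,16) x cols[8,16) = 8x8
Op 6 cut(0, 7): punch at orig (8,15); cuts so far [(8, 15), (9, 14), (10, 10), (13, 9)]; region rows[8,16) x cols[8,16) = 8x8
Unfold 1 (reflect across v@8): 8 holes -> [(8, 0), (8, 15), (9, 1), (9, 14), (10, 5), (10, 10), (13, 6), (13, 9)]
Unfold 2 (reflect across h@8): 16 holes -> [(2, 6), (2, 9), (5, 5), (5, 10), (6, 1), (6, 14), (7, 0), (7, 15), (8, 0), (8, 15), (9, 1), (9, 14), (10, 5), (10, 10), (13, 6), (13, 9)]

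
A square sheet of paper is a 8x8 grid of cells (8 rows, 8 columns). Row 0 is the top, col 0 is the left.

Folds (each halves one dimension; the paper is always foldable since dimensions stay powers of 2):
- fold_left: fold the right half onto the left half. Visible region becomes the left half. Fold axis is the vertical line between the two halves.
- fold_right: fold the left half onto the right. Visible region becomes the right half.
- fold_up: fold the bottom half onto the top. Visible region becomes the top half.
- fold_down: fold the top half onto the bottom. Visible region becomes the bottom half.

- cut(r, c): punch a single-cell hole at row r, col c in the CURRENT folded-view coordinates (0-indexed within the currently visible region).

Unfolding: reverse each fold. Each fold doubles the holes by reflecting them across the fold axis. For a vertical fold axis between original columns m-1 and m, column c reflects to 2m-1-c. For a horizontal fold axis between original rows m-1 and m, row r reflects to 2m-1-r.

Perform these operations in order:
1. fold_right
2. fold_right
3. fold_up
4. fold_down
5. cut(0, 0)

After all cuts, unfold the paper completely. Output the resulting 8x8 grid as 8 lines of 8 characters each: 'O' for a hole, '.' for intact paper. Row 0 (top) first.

Answer: ........
.OO..OO.
.OO..OO.
........
........
.OO..OO.
.OO..OO.
........

Derivation:
Op 1 fold_right: fold axis v@4; visible region now rows[0,8) x cols[4,8) = 8x4
Op 2 fold_right: fold axis v@6; visible region now rows[0,8) x cols[6,8) = 8x2
Op 3 fold_up: fold axis h@4; visible region now rows[0,4) x cols[6,8) = 4x2
Op 4 fold_down: fold axis h@2; visible region now rows[2,4) x cols[6,8) = 2x2
Op 5 cut(0, 0): punch at orig (2,6); cuts so far [(2, 6)]; region rows[2,4) x cols[6,8) = 2x2
Unfold 1 (reflect across h@2): 2 holes -> [(1, 6), (2, 6)]
Unfold 2 (reflect across h@4): 4 holes -> [(1, 6), (2, 6), (5, 6), (6, 6)]
Unfold 3 (reflect across v@6): 8 holes -> [(1, 5), (1, 6), (2, 5), (2, 6), (5, 5), (5, 6), (6, 5), (6, 6)]
Unfold 4 (reflect across v@4): 16 holes -> [(1, 1), (1, 2), (1, 5), (1, 6), (2, 1), (2, 2), (2, 5), (2, 6), (5, 1), (5, 2), (5, 5), (5, 6), (6, 1), (6, 2), (6, 5), (6, 6)]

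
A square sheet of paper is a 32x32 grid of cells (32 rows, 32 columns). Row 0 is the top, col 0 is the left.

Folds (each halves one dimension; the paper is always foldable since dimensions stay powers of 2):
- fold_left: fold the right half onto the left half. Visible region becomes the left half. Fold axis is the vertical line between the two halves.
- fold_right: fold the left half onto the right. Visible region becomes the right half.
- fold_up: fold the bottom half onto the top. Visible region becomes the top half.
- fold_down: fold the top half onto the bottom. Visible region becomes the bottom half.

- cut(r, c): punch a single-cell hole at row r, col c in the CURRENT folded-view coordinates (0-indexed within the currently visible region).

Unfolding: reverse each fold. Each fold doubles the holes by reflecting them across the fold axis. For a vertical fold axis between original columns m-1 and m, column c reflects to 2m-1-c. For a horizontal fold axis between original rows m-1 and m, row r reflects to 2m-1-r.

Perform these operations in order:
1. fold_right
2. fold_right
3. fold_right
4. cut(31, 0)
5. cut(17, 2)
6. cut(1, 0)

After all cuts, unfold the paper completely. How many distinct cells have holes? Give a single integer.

Op 1 fold_right: fold axis v@16; visible region now rows[0,32) x cols[16,32) = 32x16
Op 2 fold_right: fold axis v@24; visible region now rows[0,32) x cols[24,32) = 32x8
Op 3 fold_right: fold axis v@28; visible region now rows[0,32) x cols[28,32) = 32x4
Op 4 cut(31, 0): punch at orig (31,28); cuts so far [(31, 28)]; region rows[0,32) x cols[28,32) = 32x4
Op 5 cut(17, 2): punch at orig (17,30); cuts so far [(17, 30), (31, 28)]; region rows[0,32) x cols[28,32) = 32x4
Op 6 cut(1, 0): punch at orig (1,28); cuts so far [(1, 28), (17, 30), (31, 28)]; region rows[0,32) x cols[28,32) = 32x4
Unfold 1 (reflect across v@28): 6 holes -> [(1, 27), (1, 28), (17, 25), (17, 30), (31, 27), (31, 28)]
Unfold 2 (reflect across v@24): 12 holes -> [(1, 19), (1, 20), (1, 27), (1, 28), (17, 17), (17, 22), (17, 25), (17, 30), (31, 19), (31, 20), (31, 27), (31, 28)]
Unfold 3 (reflect across v@16): 24 holes -> [(1, 3), (1, 4), (1, 11), (1, 12), (1, 19), (1, 20), (1, 27), (1, 28), (17, 1), (17, 6), (17, 9), (17, 14), (17, 17), (17, 22), (17, 25), (17, 30), (31, 3), (31, 4), (31, 11), (31, 12), (31, 19), (31, 20), (31, 27), (31, 28)]

Answer: 24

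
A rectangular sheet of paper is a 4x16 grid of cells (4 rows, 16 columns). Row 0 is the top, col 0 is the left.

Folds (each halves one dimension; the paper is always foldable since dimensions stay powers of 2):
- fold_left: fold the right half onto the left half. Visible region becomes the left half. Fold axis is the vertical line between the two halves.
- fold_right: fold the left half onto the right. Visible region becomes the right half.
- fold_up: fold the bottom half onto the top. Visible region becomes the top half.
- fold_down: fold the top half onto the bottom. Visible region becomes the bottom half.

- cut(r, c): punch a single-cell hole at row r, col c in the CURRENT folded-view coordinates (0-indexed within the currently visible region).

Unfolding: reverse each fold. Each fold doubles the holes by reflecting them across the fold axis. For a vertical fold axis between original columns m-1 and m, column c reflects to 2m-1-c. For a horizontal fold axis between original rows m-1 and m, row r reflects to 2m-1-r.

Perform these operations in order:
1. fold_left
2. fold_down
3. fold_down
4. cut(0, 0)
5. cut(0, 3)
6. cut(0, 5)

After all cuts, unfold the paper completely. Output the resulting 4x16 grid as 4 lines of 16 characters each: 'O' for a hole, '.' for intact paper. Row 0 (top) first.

Answer: O..O.O....O.O..O
O..O.O....O.O..O
O..O.O....O.O..O
O..O.O....O.O..O

Derivation:
Op 1 fold_left: fold axis v@8; visible region now rows[0,4) x cols[0,8) = 4x8
Op 2 fold_down: fold axis h@2; visible region now rows[2,4) x cols[0,8) = 2x8
Op 3 fold_down: fold axis h@3; visible region now rows[3,4) x cols[0,8) = 1x8
Op 4 cut(0, 0): punch at orig (3,0); cuts so far [(3, 0)]; region rows[3,4) x cols[0,8) = 1x8
Op 5 cut(0, 3): punch at orig (3,3); cuts so far [(3, 0), (3, 3)]; region rows[3,4) x cols[0,8) = 1x8
Op 6 cut(0, 5): punch at orig (3,5); cuts so far [(3, 0), (3, 3), (3, 5)]; region rows[3,4) x cols[0,8) = 1x8
Unfold 1 (reflect across h@3): 6 holes -> [(2, 0), (2, 3), (2, 5), (3, 0), (3, 3), (3, 5)]
Unfold 2 (reflect across h@2): 12 holes -> [(0, 0), (0, 3), (0, 5), (1, 0), (1, 3), (1, 5), (2, 0), (2, 3), (2, 5), (3, 0), (3, 3), (3, 5)]
Unfold 3 (reflect across v@8): 24 holes -> [(0, 0), (0, 3), (0, 5), (0, 10), (0, 12), (0, 15), (1, 0), (1, 3), (1, 5), (1, 10), (1, 12), (1, 15), (2, 0), (2, 3), (2, 5), (2, 10), (2, 12), (2, 15), (3, 0), (3, 3), (3, 5), (3, 10), (3, 12), (3, 15)]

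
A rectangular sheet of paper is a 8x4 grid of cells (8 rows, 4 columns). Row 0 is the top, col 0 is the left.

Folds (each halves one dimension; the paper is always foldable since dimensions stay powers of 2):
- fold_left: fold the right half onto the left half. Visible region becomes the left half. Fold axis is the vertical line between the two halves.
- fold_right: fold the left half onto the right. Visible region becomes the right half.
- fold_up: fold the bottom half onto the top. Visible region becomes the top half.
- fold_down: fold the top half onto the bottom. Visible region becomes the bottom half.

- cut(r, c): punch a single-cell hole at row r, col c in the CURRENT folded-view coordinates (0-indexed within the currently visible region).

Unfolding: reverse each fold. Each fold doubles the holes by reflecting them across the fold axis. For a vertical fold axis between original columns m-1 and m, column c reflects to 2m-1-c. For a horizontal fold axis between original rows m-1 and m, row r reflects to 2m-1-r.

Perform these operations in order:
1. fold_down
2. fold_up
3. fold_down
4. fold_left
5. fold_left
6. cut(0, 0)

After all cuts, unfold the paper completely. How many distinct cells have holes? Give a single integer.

Answer: 32

Derivation:
Op 1 fold_down: fold axis h@4; visible region now rows[4,8) x cols[0,4) = 4x4
Op 2 fold_up: fold axis h@6; visible region now rows[4,6) x cols[0,4) = 2x4
Op 3 fold_down: fold axis h@5; visible region now rows[5,6) x cols[0,4) = 1x4
Op 4 fold_left: fold axis v@2; visible region now rows[5,6) x cols[0,2) = 1x2
Op 5 fold_left: fold axis v@1; visible region now rows[5,6) x cols[0,1) = 1x1
Op 6 cut(0, 0): punch at orig (5,0); cuts so far [(5, 0)]; region rows[5,6) x cols[0,1) = 1x1
Unfold 1 (reflect across v@1): 2 holes -> [(5, 0), (5, 1)]
Unfold 2 (reflect across v@2): 4 holes -> [(5, 0), (5, 1), (5, 2), (5, 3)]
Unfold 3 (reflect across h@5): 8 holes -> [(4, 0), (4, 1), (4, 2), (4, 3), (5, 0), (5, 1), (5, 2), (5, 3)]
Unfold 4 (reflect across h@6): 16 holes -> [(4, 0), (4, 1), (4, 2), (4, 3), (5, 0), (5, 1), (5, 2), (5, 3), (6, 0), (6, 1), (6, 2), (6, 3), (7, 0), (7, 1), (7, 2), (7, 3)]
Unfold 5 (reflect across h@4): 32 holes -> [(0, 0), (0, 1), (0, 2), (0, 3), (1, 0), (1, 1), (1, 2), (1, 3), (2, 0), (2, 1), (2, 2), (2, 3), (3, 0), (3, 1), (3, 2), (3, 3), (4, 0), (4, 1), (4, 2), (4, 3), (5, 0), (5, 1), (5, 2), (5, 3), (6, 0), (6, 1), (6, 2), (6, 3), (7, 0), (7, 1), (7, 2), (7, 3)]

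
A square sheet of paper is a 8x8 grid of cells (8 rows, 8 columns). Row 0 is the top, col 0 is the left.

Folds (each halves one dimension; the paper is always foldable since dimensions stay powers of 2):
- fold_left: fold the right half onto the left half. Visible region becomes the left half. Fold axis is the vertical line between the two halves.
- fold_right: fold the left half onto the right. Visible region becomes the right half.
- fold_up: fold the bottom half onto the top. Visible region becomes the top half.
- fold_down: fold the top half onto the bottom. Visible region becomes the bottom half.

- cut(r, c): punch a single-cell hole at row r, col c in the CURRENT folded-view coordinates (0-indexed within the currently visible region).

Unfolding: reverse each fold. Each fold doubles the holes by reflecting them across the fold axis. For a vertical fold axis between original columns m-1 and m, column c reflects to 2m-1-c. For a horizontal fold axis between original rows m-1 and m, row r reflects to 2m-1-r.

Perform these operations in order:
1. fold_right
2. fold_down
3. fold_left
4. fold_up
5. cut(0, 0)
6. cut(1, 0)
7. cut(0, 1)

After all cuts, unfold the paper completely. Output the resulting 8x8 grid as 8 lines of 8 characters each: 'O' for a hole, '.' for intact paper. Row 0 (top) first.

Op 1 fold_right: fold axis v@4; visible region now rows[0,8) x cols[4,8) = 8x4
Op 2 fold_down: fold axis h@4; visible region now rows[4,8) x cols[4,8) = 4x4
Op 3 fold_left: fold axis v@6; visible region now rows[4,8) x cols[4,6) = 4x2
Op 4 fold_up: fold axis h@6; visible region now rows[4,6) x cols[4,6) = 2x2
Op 5 cut(0, 0): punch at orig (4,4); cuts so far [(4, 4)]; region rows[4,6) x cols[4,6) = 2x2
Op 6 cut(1, 0): punch at orig (5,4); cuts so far [(4, 4), (5, 4)]; region rows[4,6) x cols[4,6) = 2x2
Op 7 cut(0, 1): punch at orig (4,5); cuts so far [(4, 4), (4, 5), (5, 4)]; region rows[4,6) x cols[4,6) = 2x2
Unfold 1 (reflect across h@6): 6 holes -> [(4, 4), (4, 5), (5, 4), (6, 4), (7, 4), (7, 5)]
Unfold 2 (reflect across v@6): 12 holes -> [(4, 4), (4, 5), (4, 6), (4, 7), (5, 4), (5, 7), (6, 4), (6, 7), (7, 4), (7, 5), (7, 6), (7, 7)]
Unfold 3 (reflect across h@4): 24 holes -> [(0, 4), (0, 5), (0, 6), (0, 7), (1, 4), (1, 7), (2, 4), (2, 7), (3, 4), (3, 5), (3, 6), (3, 7), (4, 4), (4, 5), (4, 6), (4, 7), (5, 4), (5, 7), (6, 4), (6, 7), (7, 4), (7, 5), (7, 6), (7, 7)]
Unfold 4 (reflect across v@4): 48 holes -> [(0, 0), (0, 1), (0, 2), (0, 3), (0, 4), (0, 5), (0, 6), (0, 7), (1, 0), (1, 3), (1, 4), (1, 7), (2, 0), (2, 3), (2, 4), (2, 7), (3, 0), (3, 1), (3, 2), (3, 3), (3, 4), (3, 5), (3, 6), (3, 7), (4, 0), (4, 1), (4, 2), (4, 3), (4, 4), (4, 5), (4, 6), (4, 7), (5, 0), (5, 3), (5, 4), (5, 7), (6, 0), (6, 3), (6, 4), (6, 7), (7, 0), (7, 1), (7, 2), (7, 3), (7, 4), (7, 5), (7, 6), (7, 7)]

Answer: OOOOOOOO
O..OO..O
O..OO..O
OOOOOOOO
OOOOOOOO
O..OO..O
O..OO..O
OOOOOOOO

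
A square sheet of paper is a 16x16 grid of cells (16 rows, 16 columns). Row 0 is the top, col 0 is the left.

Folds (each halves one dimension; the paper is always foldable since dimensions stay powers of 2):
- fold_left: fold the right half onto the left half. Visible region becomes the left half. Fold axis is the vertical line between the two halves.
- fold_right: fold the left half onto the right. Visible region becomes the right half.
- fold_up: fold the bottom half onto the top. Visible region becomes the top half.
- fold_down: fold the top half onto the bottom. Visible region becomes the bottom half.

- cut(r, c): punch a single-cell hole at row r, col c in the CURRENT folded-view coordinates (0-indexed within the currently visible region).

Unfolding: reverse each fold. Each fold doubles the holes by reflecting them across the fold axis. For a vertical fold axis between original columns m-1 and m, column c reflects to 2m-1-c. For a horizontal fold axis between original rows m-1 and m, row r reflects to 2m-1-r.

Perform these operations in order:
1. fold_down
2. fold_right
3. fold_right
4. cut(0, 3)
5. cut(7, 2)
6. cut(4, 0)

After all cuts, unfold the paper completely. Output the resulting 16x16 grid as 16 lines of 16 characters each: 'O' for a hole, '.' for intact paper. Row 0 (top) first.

Answer: .O....O..O....O.
................
................
...OO......OO...
................
................
................
O......OO......O
O......OO......O
................
................
................
...OO......OO...
................
................
.O....O..O....O.

Derivation:
Op 1 fold_down: fold axis h@8; visible region now rows[8,16) x cols[0,16) = 8x16
Op 2 fold_right: fold axis v@8; visible region now rows[8,16) x cols[8,16) = 8x8
Op 3 fold_right: fold axis v@12; visible region now rows[8,16) x cols[12,16) = 8x4
Op 4 cut(0, 3): punch at orig (8,15); cuts so far [(8, 15)]; region rows[8,16) x cols[12,16) = 8x4
Op 5 cut(7, 2): punch at orig (15,14); cuts so far [(8, 15), (15, 14)]; region rows[8,16) x cols[12,16) = 8x4
Op 6 cut(4, 0): punch at orig (12,12); cuts so far [(8, 15), (12, 12), (15, 14)]; region rows[8,16) x cols[12,16) = 8x4
Unfold 1 (reflect across v@12): 6 holes -> [(8, 8), (8, 15), (12, 11), (12, 12), (15, 9), (15, 14)]
Unfold 2 (reflect across v@8): 12 holes -> [(8, 0), (8, 7), (8, 8), (8, 15), (12, 3), (12, 4), (12, 11), (12, 12), (15, 1), (15, 6), (15, 9), (15, 14)]
Unfold 3 (reflect across h@8): 24 holes -> [(0, 1), (0, 6), (0, 9), (0, 14), (3, 3), (3, 4), (3, 11), (3, 12), (7, 0), (7, 7), (7, 8), (7, 15), (8, 0), (8, 7), (8, 8), (8, 15), (12, 3), (12, 4), (12, 11), (12, 12), (15, 1), (15, 6), (15, 9), (15, 14)]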